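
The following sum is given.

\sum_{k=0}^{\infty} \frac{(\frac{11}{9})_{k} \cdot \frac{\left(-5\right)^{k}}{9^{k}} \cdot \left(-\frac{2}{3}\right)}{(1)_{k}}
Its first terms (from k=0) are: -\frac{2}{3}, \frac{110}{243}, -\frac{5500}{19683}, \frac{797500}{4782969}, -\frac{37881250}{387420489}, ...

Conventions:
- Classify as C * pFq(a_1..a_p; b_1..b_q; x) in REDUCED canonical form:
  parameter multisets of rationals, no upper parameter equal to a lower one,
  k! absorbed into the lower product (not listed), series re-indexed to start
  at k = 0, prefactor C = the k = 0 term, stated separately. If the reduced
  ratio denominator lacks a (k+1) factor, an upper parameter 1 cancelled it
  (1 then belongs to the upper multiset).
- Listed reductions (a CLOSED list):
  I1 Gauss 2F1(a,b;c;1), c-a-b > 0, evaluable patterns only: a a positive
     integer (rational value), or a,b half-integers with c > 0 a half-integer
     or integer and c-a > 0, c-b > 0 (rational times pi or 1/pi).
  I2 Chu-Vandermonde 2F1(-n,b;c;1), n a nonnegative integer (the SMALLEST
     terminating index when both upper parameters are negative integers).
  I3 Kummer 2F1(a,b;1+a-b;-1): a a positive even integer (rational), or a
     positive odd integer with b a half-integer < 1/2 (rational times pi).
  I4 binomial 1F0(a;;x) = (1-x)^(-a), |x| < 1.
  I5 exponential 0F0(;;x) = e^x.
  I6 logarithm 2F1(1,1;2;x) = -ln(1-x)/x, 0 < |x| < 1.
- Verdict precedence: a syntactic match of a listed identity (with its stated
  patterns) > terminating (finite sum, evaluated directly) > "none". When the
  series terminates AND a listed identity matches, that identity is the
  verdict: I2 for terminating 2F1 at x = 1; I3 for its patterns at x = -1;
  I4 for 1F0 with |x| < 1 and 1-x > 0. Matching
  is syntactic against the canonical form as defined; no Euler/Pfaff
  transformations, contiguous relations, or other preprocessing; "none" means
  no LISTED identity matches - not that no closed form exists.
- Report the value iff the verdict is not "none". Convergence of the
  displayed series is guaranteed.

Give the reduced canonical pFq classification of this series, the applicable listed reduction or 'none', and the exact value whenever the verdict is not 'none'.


The series (x = -\frac{5}{9}) is 1F0: upper {\frac{11}{9}}, lower {-}, prefactor -\frac{2}{3}. Verdict: the binomial series (I4) matches (the 1F0 binomial series: exponent -11/9, x = -\frac{5}{9}). Value: \left(-\frac{2}{3}\right) \cdot \left(\frac{14}{9}\right)^{-\frac{11}{9}}.

First insight: t_0 being -\frac{2}{3}, (1)_k (prefactor -2/3) is k! itself.
Ratio: r(k) = -\frac{5}{9} * (k+\frac{11}{9}) / [(k+1)] - rational in k. x = -\frac{5}{9}; t_0 = -\frac{2}{3}; negate the roots.


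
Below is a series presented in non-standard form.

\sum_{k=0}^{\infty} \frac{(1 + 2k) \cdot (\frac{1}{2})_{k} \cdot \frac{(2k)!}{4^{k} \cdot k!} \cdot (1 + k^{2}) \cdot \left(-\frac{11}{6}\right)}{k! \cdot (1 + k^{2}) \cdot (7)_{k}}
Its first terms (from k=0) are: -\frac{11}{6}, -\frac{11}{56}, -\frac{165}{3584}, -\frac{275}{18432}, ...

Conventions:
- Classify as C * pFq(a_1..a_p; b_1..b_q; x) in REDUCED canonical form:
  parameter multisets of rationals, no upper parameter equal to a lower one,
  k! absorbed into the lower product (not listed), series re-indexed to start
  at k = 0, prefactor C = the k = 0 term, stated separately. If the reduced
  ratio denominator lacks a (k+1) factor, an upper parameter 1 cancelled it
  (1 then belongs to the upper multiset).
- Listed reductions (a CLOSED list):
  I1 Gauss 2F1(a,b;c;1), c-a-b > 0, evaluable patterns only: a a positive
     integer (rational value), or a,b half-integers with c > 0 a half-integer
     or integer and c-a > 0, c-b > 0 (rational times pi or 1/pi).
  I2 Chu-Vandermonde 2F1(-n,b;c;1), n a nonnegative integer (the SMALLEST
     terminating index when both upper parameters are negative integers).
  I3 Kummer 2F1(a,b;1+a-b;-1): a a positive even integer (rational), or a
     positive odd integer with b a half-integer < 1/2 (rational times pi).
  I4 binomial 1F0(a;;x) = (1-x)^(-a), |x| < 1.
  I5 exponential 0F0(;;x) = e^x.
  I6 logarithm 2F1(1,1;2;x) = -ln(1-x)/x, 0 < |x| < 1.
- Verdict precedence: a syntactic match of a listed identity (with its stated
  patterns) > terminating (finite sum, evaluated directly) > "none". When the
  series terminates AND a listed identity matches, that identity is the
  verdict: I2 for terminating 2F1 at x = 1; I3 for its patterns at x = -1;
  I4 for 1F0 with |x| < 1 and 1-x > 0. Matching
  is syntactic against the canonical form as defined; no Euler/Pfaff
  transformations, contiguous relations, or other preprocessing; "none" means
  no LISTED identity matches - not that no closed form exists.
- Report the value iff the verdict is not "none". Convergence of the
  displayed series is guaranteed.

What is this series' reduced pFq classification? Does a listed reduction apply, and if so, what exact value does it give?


Canonical form: C = -\frac{11}{6} times 2F1 with upper {\frac{1}{2}, \frac{3}{2}}, lower {7}, x = 1. Verdict: Gauss's theorem I1 (half-integer case) matches (x = 1; upper {\frac{1}{2}, \frac{3}{2}} half-integers, c = 7 in the evaluable pattern). Its exact value is \left(-\frac{131072}{19845}\right) / \pi.

Structural cue: t_0 being -\frac{11}{6}, the (2k+1) factor (C = -11/6) shifts (1/2)_k to (3/2)_k.
Term ratio: r(k) = 1 * (k+\frac{1}{2}) (k+\frac{3}{2}) / [(k+7) (k+1)] ; factor over Q: parameters, x = 1, and C = -\frac{11}{6}.


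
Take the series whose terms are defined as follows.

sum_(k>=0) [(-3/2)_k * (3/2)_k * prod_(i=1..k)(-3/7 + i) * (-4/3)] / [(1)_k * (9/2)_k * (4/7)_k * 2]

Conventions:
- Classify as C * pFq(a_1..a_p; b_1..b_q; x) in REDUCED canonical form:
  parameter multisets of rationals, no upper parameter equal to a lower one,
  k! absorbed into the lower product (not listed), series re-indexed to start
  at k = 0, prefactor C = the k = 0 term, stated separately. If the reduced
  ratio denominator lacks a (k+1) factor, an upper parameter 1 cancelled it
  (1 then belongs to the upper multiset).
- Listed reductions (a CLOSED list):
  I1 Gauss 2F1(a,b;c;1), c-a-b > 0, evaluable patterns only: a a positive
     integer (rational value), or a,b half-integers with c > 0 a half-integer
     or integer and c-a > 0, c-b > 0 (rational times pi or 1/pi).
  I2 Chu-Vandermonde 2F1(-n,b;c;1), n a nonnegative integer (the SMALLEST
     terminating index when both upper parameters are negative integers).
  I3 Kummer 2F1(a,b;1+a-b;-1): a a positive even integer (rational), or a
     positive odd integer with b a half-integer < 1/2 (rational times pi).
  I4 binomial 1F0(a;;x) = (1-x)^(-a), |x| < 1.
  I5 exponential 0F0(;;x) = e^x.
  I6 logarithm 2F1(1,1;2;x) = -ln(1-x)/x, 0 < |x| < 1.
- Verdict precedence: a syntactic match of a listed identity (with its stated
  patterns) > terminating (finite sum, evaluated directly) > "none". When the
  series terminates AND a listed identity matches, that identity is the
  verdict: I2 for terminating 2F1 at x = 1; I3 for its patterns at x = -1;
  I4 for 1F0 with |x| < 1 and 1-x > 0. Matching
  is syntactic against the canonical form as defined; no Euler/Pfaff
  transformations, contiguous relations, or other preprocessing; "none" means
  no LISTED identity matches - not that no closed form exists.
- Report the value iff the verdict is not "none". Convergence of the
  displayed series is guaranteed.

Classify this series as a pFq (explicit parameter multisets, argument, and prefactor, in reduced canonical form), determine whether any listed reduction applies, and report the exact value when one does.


Prefactor -2/3, argument 1: 2F1 with upper {-3/2, 3/2} over lower {9/2}. Verdict: Gauss's theorem I1 (half-integer case) applies (x = 1; upper {-3/2, 3/2} half-integers, c = 9/2 in the evaluable pattern). Hence: (-245/2048) * pi.

The tell: t_0 being -2/3, the constant factors (prefactor -2/3) combine into one prefactor.
Consecutive-term ratio: r(k) = 1 * (k-3/2) (k+3/2) / [(k+9/2) (k+1)] ; factor over Q: parameters, x = 1, and C = -2/3.


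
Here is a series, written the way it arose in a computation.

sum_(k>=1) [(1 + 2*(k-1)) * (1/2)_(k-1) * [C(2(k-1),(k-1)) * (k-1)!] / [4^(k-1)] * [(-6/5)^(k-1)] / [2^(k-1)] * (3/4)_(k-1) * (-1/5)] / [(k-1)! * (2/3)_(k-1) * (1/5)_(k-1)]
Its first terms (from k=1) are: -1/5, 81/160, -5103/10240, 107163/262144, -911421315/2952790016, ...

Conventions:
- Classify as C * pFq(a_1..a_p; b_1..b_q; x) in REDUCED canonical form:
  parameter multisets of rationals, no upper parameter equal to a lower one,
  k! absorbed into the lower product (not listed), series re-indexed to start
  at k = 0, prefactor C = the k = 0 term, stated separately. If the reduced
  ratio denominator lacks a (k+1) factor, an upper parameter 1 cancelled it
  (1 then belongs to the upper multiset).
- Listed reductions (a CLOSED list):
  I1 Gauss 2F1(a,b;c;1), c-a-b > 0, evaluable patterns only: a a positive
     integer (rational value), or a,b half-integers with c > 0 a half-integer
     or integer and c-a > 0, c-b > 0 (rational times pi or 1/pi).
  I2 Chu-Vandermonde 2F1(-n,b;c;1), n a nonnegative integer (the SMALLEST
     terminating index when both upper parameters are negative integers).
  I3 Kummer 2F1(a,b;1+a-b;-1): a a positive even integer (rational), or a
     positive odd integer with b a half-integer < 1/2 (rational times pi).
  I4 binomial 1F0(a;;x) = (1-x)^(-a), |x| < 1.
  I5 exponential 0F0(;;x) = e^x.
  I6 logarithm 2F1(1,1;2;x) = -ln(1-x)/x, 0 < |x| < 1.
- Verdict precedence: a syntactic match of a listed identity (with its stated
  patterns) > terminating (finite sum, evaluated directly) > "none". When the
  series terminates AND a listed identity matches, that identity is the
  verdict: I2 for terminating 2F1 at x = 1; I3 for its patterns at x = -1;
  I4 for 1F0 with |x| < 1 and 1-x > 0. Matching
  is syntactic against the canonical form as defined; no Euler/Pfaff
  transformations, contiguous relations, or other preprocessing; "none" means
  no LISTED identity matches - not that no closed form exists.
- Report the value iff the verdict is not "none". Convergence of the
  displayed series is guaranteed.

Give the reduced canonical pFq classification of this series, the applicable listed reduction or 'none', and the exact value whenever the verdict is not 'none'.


Structural cue: x = (-3/5) and the (2k+1) factor (prefactor -1/5) shifts (1/2)_k to (3/2)_k.
Ratio: r(k) = (-3/5) * (k+1/2) (k+3/4) (k+3/2) / [(k+1/5) (k+2/3) (k+1)] - rational in k, leading ratio (-3/5); with t_0 = -1/5, classification follows.

This is -1/5 * 3F2(1/2, 3/4, 3/2; 1/5, 2/3; -3/5) in reduced canonical form. Verdict: no listed reduction: x = -3/5 and upper {1/2, 3/4, 3/2} fail every I1-I6 pattern.


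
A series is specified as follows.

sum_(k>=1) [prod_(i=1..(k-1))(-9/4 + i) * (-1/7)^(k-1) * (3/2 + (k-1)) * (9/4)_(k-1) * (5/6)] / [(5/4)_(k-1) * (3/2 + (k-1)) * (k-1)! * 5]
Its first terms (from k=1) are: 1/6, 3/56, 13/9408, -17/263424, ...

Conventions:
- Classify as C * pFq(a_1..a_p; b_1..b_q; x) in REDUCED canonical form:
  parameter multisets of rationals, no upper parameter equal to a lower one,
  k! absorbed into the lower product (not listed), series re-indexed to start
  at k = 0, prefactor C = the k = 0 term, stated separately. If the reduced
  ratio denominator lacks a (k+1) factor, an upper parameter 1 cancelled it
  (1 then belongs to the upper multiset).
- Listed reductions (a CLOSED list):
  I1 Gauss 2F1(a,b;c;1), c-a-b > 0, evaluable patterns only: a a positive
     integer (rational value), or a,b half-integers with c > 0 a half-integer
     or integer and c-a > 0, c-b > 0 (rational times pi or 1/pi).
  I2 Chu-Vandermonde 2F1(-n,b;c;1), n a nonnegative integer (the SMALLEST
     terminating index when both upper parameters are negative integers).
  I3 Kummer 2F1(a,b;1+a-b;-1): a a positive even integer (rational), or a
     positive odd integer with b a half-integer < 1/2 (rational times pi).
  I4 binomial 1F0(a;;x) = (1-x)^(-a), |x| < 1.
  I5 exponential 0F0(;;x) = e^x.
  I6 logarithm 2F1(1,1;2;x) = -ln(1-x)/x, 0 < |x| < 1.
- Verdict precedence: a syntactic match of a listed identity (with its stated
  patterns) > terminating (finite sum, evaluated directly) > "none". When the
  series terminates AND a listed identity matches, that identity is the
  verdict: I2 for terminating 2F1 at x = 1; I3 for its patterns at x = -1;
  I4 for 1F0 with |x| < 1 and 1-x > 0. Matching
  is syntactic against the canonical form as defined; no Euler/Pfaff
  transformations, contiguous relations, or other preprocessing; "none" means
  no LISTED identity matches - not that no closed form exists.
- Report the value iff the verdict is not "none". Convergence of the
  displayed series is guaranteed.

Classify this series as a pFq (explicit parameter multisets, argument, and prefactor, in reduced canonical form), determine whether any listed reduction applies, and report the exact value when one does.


Structural cue: with t_0 = 1/6, the running product (C = 1/6) telescopes to a rising factorial.
Step ratio: r(k) = (-1/7) * (k-5/4) (k+9/4) / [(k+5/4) (k+1)] - rational in k, leading ratio (-1/7); with t_0 = 1/6, classification follows.

Reduced: x = -1/7, 2F1, upper = {-5/4, 9/4}, lower = {5/4}, C = 1/6. Verdict: none. No listed pattern accepts 2F1(-5/4, 9/4; 5/4; -1/7).


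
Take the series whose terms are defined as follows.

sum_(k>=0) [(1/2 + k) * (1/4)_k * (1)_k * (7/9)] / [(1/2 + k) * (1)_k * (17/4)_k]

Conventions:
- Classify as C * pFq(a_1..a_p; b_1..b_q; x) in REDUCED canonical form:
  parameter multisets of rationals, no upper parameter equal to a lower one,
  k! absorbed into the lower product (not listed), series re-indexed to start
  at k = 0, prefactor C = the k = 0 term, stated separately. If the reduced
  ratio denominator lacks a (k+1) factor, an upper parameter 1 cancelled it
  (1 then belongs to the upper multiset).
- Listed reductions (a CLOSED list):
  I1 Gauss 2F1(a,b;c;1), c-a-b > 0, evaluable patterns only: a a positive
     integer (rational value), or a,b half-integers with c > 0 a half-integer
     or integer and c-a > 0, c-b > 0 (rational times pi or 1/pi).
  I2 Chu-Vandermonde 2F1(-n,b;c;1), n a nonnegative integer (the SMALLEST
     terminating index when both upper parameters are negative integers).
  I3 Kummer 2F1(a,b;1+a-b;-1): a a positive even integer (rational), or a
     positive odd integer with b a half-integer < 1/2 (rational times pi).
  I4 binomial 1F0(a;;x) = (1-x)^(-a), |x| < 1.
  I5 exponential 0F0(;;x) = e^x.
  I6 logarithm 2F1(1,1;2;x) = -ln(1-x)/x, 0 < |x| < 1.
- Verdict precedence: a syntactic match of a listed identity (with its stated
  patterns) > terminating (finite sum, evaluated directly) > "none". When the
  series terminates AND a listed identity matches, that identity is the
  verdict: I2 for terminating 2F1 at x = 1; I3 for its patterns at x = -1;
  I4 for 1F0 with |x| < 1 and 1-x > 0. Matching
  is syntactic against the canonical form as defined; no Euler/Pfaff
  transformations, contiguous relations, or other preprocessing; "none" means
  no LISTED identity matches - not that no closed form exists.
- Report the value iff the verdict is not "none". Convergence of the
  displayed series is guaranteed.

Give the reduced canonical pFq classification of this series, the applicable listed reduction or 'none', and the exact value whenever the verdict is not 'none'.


Reduced: x = 1, 2F1, upper = {1/4, 1}, lower = {17/4}, C = 7/9. Verdict: Gauss (I1, integer-parameter pattern) fires (x = 1: the Gamma ratio telescopes since c-a-b = 3 > 0 and a = 1 in Z>0). Value: 91/108.

Key step: with t_0 = 7/9, (1)_k (C = 7/9, x = 1) is k! itself.
Ratio: r(k) = 1 * (k+1/4) (k+1) / [(k+17/4) (k+1)] - rational in k, leading ratio 1; with t_0 = 7/9, classification follows.


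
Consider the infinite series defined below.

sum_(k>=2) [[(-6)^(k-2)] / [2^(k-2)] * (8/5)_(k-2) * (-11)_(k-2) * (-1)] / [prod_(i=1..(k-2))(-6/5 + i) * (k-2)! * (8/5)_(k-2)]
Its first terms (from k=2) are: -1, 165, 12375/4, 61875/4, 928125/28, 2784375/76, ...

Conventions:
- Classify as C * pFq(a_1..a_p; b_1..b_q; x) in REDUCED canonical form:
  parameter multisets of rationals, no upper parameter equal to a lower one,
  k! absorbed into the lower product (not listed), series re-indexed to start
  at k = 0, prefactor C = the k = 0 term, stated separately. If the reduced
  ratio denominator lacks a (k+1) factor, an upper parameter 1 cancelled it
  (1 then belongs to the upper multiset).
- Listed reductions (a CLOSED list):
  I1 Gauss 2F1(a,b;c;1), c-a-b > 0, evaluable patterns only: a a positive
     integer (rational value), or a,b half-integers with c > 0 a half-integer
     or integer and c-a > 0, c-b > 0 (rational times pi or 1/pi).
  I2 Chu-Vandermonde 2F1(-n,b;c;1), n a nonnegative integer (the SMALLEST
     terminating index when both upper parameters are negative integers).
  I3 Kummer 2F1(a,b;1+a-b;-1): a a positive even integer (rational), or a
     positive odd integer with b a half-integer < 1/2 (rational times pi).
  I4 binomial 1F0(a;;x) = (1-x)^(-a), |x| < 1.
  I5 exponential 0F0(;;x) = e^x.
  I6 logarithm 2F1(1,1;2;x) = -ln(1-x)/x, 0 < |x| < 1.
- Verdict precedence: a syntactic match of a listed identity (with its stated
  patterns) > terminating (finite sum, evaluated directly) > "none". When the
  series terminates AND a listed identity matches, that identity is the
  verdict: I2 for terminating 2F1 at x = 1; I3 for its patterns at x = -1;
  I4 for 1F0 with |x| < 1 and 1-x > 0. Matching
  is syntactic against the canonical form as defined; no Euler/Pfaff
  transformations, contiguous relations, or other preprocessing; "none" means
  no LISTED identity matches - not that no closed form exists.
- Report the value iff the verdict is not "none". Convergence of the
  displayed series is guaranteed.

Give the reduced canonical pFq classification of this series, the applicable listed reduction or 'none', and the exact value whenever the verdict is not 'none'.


Key observation: t_0 = -1 here, and the two k-th powers (C = -1, x = -3) combine into one argument.
Ratio: r(k) = (-3) * (k-11) / [(k-1/5) (k+1)] ; factor over Q: parameters, x = (-3), and C = -1.

The series (x = -3) is 1F1: upper {-11}, lower {-1/5}, prefactor -1. Verdict: terminating - upper parameter -11 makes this a finite sum (last index 11), evaluated exactly. Hence: 14348125741758397/117617147648.


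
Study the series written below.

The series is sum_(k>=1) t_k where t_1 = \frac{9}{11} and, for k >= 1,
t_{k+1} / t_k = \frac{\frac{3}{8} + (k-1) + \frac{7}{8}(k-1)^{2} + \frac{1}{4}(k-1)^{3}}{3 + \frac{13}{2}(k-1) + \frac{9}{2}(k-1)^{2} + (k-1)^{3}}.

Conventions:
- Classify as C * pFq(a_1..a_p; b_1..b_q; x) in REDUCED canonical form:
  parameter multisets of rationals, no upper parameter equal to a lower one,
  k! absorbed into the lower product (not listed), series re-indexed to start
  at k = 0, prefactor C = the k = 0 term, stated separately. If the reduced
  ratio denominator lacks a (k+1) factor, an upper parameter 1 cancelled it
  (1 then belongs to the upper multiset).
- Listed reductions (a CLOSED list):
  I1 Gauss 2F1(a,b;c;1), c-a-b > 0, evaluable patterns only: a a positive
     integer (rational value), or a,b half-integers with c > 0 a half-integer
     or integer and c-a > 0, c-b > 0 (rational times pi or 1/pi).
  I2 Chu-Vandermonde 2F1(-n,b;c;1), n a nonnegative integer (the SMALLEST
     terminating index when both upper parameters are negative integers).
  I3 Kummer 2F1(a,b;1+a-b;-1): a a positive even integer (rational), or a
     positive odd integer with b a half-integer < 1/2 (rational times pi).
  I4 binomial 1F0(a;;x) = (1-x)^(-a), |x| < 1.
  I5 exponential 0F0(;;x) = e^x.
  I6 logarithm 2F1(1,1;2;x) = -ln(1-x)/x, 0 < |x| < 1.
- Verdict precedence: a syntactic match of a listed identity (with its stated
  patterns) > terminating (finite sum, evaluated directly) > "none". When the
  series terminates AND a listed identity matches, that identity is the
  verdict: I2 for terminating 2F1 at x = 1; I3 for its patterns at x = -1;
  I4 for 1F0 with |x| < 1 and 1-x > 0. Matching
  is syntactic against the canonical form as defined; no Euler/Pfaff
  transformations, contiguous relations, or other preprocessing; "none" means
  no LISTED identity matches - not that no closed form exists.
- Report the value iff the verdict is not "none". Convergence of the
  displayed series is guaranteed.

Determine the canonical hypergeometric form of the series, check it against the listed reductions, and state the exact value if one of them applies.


Reduced: x = \frac{1}{4}, 2F1, upper = {1, 1}, lower = {2}, C = \frac{9}{11}. Verdict at x = \frac{1}{4}: the logarithmic series (I6) matches (the logarithm: parameters (1,1;2), x = \frac{1}{4}). Value: \left(-\frac{36}{11}\right) \cdot \ln\left(\frac{3}{4}\right).

Key step: from the first term \frac{9}{11}: cancel k + 3/2 from the displayed ratio first; then prefactor 9/11.
Adjacent-term ratio: r(k) = \frac{1}{4} * (k+1) (k+1) / [(k+2) (k+1)] - poly over poly, x = \frac{1}{4} from leading terms; C = \frac{9}{11} at k = 0.


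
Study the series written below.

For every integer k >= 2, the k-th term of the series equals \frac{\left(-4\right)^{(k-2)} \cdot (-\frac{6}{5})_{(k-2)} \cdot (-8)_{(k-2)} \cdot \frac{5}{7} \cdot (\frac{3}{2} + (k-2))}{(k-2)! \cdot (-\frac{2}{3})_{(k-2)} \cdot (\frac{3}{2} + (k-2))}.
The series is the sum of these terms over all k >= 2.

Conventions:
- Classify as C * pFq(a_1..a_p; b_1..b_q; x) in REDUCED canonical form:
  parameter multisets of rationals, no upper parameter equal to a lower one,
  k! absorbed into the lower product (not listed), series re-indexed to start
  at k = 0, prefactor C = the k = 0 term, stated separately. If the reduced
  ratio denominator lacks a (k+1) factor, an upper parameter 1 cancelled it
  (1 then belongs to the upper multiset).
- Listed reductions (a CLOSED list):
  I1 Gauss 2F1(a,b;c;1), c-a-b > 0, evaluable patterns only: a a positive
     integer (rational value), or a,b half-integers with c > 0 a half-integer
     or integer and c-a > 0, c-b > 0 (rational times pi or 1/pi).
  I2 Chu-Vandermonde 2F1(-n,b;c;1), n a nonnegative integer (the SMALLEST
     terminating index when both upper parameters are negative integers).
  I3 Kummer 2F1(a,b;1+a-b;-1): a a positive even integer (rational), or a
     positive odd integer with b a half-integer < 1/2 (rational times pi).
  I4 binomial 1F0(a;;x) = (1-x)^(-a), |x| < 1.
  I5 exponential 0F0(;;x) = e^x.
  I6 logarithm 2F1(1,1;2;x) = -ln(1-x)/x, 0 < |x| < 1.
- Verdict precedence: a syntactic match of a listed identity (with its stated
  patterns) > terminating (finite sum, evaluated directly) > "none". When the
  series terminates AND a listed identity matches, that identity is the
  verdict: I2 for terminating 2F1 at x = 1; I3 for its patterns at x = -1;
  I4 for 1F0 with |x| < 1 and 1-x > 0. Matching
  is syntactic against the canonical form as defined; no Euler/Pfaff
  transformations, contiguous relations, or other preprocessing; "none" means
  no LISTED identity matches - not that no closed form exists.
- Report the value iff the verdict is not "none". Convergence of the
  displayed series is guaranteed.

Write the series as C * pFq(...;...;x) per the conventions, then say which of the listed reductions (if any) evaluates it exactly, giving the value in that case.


The series (x = -4) is 2F1: upper {-8, -\frac{6}{5}}, lower {-\frac{2}{3}}, prefactor \frac{5}{7}. Verdict: terminating - the sum ends at index 8 because -8 is a negative integer; exact evaluation follows. Sum: -\frac{3588776739967}{35546875}.

First insight: with t_0 = \frac{5}{7}, the factor k + 3/2 cancels (top and bottom), leaving prefactor 5/7.
Term ratio: r(k) = -4 * (k-8) (k-\frac{6}{5}) / [(k-\frac{2}{3}) (k+1)] - rational in k, leading ratio -4; with t_0 = \frac{5}{7}, classification follows.


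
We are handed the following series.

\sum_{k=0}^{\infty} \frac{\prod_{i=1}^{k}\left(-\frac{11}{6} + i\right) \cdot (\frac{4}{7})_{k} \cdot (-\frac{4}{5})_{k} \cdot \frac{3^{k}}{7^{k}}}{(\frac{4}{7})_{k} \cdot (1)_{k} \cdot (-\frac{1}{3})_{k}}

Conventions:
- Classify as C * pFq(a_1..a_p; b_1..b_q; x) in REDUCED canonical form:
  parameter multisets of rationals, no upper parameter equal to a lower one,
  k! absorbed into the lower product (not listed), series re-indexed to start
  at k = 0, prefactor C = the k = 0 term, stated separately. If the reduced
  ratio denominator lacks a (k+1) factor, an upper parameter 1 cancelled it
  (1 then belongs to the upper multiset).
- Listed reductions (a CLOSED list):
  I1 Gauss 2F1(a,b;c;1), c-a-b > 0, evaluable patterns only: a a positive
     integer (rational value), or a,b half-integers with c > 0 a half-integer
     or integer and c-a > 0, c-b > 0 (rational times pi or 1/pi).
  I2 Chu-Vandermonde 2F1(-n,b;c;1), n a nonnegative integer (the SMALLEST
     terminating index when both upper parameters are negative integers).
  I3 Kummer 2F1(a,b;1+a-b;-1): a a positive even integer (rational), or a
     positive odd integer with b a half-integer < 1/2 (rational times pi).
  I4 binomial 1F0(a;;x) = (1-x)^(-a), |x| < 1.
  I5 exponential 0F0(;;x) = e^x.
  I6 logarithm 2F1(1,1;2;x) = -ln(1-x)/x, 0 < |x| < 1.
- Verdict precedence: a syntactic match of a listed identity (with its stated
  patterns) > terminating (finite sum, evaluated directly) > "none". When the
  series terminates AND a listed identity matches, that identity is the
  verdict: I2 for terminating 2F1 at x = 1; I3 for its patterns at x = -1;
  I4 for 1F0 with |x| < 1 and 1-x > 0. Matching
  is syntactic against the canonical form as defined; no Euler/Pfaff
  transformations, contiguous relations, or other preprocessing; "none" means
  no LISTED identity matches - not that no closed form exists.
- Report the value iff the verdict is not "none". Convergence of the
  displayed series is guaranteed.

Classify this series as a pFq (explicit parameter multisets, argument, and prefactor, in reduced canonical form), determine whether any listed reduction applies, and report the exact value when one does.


With C = 1: the canonical form is 2F1(-\frac{5}{6}, -\frac{4}{5}; -\frac{1}{3}; \frac{3}{7}). Verdict: none - this 2F1 at x = \frac{3}{7} matches no listed pattern, and upper {-\frac{5}{6}, -\frac{4}{5}} holds no stopper.

First insight: from the first term 1: the parameter 4/7 appears in both the upper and lower lists and cancels.
Consecutive-term ratio: r(k) = \frac{3}{7} * (k-\frac{5}{6}) (k-\frac{4}{5}) / [(k-\frac{1}{3}) (k+1)] ; factor over Q: parameters, x = \frac{3}{7}, and C = 1.


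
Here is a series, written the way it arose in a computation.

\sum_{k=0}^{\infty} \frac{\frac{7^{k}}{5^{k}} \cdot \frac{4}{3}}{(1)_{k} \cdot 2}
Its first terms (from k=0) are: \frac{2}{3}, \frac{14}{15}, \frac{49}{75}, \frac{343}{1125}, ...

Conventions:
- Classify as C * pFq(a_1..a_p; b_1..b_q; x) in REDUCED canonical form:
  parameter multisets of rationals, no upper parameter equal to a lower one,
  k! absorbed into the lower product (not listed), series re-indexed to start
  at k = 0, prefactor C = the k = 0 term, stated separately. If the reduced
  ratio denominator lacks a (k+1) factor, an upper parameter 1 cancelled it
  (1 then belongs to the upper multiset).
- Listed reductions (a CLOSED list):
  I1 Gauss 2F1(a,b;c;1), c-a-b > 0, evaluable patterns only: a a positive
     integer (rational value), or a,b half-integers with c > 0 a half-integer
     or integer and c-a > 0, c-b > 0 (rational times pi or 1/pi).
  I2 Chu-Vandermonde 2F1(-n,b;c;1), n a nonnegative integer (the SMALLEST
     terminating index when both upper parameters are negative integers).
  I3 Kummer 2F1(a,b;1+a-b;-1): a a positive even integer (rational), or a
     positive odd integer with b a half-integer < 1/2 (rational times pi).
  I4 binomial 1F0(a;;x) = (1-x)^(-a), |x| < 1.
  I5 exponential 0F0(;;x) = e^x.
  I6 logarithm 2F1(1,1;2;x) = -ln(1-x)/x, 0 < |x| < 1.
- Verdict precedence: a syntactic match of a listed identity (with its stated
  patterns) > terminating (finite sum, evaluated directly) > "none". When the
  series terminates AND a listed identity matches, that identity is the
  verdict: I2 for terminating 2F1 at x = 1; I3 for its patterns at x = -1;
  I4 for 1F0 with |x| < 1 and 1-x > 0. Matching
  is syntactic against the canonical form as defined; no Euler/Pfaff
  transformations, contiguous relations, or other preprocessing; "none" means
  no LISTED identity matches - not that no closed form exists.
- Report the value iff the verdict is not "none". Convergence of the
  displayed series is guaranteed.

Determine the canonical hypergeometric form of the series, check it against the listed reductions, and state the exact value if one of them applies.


Canonical form: C = \frac{2}{3} times 0F0 with upper {-}, lower {-}, x = \frac{7}{5}. Verdict: exponential (I5) applies (the 0F0 exponential series at x = \frac{7}{5}). Hence: \frac{2}{3} \cdot e^{\frac{7}{5}}.

Structural cue: t_0 = \frac{2}{3} here, and (1)_k (prefactor 2/3) is k! itself.
Term ratio: r(k) = \frac{7}{5} * 1 / [(k+1)] ; factor over Q: parameters, x = \frac{7}{5}, and C = \frac{2}{3}.


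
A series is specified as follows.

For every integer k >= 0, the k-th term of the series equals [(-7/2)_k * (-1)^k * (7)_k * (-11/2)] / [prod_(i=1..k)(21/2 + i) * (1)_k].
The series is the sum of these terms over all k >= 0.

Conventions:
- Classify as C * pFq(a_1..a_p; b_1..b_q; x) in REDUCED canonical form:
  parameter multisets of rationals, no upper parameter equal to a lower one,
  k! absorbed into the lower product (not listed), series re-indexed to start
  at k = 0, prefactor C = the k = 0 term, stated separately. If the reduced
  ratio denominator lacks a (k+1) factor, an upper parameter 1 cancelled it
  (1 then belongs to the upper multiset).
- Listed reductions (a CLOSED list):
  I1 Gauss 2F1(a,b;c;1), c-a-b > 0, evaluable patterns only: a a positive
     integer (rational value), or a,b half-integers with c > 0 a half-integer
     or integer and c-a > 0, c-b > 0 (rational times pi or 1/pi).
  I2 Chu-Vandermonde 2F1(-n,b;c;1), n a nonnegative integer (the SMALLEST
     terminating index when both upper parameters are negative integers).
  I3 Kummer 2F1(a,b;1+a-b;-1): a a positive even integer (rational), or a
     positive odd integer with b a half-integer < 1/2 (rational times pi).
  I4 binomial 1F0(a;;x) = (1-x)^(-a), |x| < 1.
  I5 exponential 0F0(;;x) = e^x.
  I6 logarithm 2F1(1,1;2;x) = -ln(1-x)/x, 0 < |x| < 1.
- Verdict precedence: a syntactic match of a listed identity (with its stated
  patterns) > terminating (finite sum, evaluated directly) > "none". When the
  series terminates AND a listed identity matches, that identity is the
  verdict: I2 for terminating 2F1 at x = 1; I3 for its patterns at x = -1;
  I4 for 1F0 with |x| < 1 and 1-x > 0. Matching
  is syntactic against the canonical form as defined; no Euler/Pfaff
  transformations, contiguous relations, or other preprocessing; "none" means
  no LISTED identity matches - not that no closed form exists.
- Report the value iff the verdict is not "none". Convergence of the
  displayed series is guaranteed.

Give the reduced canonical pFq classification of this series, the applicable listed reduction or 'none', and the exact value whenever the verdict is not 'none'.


Canonical form: C = -11/2 times 2F1 with upper {-7/2, 7}, lower {23/2}, x = -1. Verdict: Kummer (I3) matches (x = -1; c = 23/2 equals 1+a-b for upper {-7/2, 7}: listed pattern). Hence: (-160044885/16777216) * pi.

First insight: with t_0 = -11/2, the lower running product (prefactor -11/2) is a rising factorial.
Ratio: r(k) = (-1) * (k-7/2) (k+7) / [(k+23/2) (k+1)] ; factor over Q: parameters, x = (-1), and C = -11/2.


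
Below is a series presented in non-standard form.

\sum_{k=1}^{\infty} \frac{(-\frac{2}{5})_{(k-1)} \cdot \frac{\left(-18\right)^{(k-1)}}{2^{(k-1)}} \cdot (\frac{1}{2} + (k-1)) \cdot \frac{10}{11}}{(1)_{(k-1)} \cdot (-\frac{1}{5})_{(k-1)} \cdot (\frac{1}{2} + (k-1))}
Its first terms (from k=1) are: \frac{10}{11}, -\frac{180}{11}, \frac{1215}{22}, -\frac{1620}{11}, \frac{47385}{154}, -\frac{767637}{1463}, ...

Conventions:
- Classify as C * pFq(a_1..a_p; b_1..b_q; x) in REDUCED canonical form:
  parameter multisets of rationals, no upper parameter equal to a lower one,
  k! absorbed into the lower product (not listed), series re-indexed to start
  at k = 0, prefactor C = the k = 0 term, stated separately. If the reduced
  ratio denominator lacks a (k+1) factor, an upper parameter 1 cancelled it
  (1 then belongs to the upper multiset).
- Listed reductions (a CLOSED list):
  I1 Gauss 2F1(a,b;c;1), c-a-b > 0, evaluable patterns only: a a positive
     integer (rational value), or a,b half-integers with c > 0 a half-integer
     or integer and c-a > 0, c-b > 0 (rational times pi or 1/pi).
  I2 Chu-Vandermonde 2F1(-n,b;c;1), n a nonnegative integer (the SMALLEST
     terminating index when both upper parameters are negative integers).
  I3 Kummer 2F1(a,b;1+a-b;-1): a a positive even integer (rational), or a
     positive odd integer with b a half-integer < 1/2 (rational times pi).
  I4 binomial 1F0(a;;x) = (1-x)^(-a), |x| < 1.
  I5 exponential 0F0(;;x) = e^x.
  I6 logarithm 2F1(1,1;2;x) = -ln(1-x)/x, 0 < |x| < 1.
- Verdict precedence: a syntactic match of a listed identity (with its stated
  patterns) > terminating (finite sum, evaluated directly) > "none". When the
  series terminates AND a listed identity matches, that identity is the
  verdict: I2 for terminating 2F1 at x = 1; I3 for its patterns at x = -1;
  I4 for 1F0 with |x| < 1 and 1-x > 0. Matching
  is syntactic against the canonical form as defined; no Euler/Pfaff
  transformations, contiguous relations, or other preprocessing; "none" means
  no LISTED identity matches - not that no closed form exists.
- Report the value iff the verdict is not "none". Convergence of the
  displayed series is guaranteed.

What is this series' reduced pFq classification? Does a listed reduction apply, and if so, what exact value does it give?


x = -9 here; the reduced form reads 1F1, upper {-\frac{2}{5}}, lower {-\frac{1}{5}}, C = \frac{10}{11}. Verdict: no listed reduction: x = -9 and upper {-\frac{2}{5}} fail every I1-I6 pattern.

Key step: t_0 = \frac{10}{11} here, and (1)_k (prefactor 10/11) is k! itself.
Consecutive-term ratio: r(k) = -9 * (k-\frac{2}{5}) / [(k-\frac{1}{5}) (k+1)] - rational in k. x = -9; t_0 = \frac{10}{11}; negate the roots.


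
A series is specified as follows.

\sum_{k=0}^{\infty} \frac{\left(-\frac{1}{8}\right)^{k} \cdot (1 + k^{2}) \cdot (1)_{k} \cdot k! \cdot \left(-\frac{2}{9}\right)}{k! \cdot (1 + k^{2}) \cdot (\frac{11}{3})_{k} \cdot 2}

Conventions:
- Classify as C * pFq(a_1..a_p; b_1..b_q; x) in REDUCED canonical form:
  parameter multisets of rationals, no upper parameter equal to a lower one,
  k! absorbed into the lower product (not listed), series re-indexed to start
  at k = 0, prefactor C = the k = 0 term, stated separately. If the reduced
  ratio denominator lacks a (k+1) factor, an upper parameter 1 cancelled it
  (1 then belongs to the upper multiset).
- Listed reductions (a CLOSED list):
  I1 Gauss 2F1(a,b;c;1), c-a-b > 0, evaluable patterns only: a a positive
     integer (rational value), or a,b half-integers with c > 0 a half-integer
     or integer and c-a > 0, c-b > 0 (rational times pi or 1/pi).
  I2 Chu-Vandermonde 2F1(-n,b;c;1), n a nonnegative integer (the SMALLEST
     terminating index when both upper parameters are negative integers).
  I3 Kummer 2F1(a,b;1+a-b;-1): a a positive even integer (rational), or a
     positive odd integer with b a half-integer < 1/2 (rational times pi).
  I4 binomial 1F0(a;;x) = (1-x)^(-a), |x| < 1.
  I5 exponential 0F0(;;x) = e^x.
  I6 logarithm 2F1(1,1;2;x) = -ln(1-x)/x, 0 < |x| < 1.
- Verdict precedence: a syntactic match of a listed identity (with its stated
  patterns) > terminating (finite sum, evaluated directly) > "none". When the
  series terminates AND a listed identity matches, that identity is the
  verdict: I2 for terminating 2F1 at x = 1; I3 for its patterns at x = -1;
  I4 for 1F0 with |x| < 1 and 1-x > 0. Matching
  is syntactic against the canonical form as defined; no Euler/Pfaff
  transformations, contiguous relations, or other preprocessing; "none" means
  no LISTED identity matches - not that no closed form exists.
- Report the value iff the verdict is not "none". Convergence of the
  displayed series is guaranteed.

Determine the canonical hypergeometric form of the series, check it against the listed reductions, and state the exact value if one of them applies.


Classification (C = -\frac{1}{9}): 2F1 with upper {1, 1}, lower {\frac{11}{3}}, argument x = -\frac{1}{8}. Verdict: none (x = -\frac{1}{8}): each listed identity misses the multisets {1, 1} ; {\frac{11}{3}}.

Key step: t_0 = -\frac{1}{9} here, and the factorial ratio (C = -1/9) (k+a-1)!/(a-1)! is a rising factorial (a)_k.
Term ratio: r(k) = -\frac{1}{8} * (k+1) (k+1) / [(k+\frac{11}{3}) (k+1)] - rational in k. x = -\frac{1}{8}; t_0 = -\frac{1}{9}; negate the roots.


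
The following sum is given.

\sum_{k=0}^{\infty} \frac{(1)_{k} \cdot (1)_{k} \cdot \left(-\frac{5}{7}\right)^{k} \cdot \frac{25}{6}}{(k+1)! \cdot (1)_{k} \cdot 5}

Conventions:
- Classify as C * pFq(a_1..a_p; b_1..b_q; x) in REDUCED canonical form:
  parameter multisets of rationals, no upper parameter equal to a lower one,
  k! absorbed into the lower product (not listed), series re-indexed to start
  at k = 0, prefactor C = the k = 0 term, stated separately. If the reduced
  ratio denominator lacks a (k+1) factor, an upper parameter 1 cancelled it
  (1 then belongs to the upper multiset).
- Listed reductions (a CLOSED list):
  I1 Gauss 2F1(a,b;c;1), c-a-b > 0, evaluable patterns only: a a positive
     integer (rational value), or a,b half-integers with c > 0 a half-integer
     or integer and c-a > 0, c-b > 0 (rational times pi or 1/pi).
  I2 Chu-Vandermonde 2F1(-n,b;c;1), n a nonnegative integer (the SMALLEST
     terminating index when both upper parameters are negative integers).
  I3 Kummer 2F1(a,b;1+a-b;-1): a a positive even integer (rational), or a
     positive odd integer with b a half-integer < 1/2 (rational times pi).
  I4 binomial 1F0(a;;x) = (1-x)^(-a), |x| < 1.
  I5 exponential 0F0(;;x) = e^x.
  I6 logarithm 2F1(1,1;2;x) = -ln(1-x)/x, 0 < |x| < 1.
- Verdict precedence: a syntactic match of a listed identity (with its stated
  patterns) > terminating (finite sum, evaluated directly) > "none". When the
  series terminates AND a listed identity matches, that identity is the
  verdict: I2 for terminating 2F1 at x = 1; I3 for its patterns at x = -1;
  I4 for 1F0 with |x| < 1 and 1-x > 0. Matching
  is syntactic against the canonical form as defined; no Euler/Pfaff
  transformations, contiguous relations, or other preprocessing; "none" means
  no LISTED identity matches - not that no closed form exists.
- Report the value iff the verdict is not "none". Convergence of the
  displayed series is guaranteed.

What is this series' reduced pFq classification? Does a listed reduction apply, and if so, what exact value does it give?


The series (x = -\frac{5}{7}) is 2F1: upper {1, 1}, lower {2}, prefactor \frac{5}{6}. Verdict at x = -\frac{5}{7}: the I6 logarithm reduction matches (the logarithm: parameters (1,1;2), x = -\frac{5}{7}). Value: \frac{7}{6} \cdot \ln\left(\frac{12}{7}\right).

First insight: from the first term \frac{5}{6}: the constant factors (C = 5/6) combine into one prefactor.
Consecutive-term ratio: r(k) = -\frac{5}{7} * (k+1) (k+1) / [(k+2) (k+1)] - rational in k. x = -\frac{5}{7}; t_0 = \frac{5}{6}; negate the roots.


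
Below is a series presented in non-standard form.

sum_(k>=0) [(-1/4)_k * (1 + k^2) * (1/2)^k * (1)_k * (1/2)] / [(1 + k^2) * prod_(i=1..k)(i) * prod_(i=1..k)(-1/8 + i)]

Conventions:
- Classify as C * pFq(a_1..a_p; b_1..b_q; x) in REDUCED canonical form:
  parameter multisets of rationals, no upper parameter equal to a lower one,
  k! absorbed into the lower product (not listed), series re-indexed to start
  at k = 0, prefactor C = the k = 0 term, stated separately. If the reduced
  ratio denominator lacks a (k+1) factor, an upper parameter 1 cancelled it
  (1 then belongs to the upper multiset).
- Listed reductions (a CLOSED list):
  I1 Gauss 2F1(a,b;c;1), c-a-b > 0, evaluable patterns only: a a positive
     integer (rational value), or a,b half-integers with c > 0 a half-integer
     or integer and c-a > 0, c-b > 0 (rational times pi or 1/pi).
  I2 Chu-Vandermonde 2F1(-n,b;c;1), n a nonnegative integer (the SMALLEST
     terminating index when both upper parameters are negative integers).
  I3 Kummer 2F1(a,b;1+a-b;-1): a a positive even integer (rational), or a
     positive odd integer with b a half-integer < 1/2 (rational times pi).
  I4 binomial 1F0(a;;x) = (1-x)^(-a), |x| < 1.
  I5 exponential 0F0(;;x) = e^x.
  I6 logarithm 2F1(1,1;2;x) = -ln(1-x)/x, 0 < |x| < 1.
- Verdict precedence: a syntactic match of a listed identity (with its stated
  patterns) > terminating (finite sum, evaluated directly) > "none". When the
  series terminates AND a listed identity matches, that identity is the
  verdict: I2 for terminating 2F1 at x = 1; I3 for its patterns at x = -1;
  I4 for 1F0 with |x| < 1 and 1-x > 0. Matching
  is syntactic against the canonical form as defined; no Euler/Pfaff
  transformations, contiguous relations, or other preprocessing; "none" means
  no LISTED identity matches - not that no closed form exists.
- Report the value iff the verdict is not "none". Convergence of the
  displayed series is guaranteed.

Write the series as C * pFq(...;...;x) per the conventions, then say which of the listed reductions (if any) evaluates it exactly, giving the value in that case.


This is 1/2 * 2F1(-1/4, 1; 7/8; 1/2) in reduced canonical form. Verdict: none - at argument 1/2 the multisets {-1/4, 1} ; {7/8} match no listed identity.

Key step: from the first term 1/2: the factor k^2 + 1 cancels (top and bottom), leaving prefactor 1/2.
Consecutive-term ratio: r(k) = (1/2) * (k-1/4) (k+1) / [(k+7/8) (k+1)] - rational in k, leading ratio (1/2); with t_0 = 1/2, classification follows.
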